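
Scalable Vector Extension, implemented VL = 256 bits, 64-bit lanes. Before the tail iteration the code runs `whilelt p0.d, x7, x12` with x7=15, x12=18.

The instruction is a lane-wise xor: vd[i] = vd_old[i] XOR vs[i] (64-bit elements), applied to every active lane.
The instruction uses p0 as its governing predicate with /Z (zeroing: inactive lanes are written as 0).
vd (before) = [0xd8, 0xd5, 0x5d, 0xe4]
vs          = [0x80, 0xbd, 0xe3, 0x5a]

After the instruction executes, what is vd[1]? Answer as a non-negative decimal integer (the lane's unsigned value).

vd[1] = 104

256-bit reg / 64-bit elem → 4 lanes
active while 15+j < 18, i.e. j ∈ [0,3) capped at 4 ⇒ 3
  i=0: xor(0xd8,0x80) → 88
  i=1: xor(0xd5,0xbd) → 104
  i=2: xor(0x5d,0xe3) → 190
  i=3: tail/zero → 0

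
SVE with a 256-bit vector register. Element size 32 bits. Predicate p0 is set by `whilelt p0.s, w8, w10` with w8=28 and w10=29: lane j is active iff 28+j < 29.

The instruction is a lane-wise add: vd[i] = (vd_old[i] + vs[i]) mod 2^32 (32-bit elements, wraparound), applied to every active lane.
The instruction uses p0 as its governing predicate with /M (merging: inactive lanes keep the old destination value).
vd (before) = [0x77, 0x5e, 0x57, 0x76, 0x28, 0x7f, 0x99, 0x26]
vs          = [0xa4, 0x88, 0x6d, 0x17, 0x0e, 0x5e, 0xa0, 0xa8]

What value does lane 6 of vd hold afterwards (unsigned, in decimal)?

vd[6] = 153

256-bit reg / 32-bit elem → 8 lanes
active while 28+j < 29, i.e. j ∈ [0,1) capped at 8 ⇒ 1
lane  0: add(0x77,0xa4) ⇒ 0x11b
lane  1: tail/keep ⇒ 0x5e
lane  2: tail/keep ⇒ 0x57
lane  3: tail/keep ⇒ 0x76
lane  4: tail/keep ⇒ 0x28
lane  5: tail/keep ⇒ 0x7f
lane  6: tail/keep ⇒ 0x99
lane  7: tail/keep ⇒ 0x26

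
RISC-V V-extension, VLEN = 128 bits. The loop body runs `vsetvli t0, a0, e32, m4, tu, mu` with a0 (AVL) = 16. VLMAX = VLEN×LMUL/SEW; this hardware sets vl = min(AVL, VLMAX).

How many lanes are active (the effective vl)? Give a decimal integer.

vl = 16

VLMAX = (128 × 4) / 32 = 16 lanes
vl ← min(16, 16) = 16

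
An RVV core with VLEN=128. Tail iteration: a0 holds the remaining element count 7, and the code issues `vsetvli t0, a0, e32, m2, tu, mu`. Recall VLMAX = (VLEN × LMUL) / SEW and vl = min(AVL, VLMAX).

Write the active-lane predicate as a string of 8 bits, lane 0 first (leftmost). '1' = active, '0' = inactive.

predicate = 11111110

lanes per group: 128·2/32 = 8
AVL=7 ≤ VLMAX=8, so vl = 7
bits (lane 0 leftmost): 11111110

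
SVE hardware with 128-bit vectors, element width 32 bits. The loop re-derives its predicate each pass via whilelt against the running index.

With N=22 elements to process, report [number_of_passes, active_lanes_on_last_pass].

[iterations, last_vl] = [6, 2]

lane count: 128 div 32 = 4
iterations = ceil(22/4) = 6; final-pass vl = 2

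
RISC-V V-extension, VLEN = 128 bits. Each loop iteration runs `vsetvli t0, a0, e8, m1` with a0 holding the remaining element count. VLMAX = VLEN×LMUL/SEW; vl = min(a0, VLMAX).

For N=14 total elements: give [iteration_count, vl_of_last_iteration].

VLMAX = (128 × 1) / 8 = 16 lanes
N=14: ⌈14/16⌉ = 1 iters; last vl = 14 − 0×16 = 14

[iterations, last_vl] = [1, 14]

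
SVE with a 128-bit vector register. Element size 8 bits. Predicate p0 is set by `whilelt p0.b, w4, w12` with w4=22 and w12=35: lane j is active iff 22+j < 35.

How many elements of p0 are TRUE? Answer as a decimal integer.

vl = 13

128-bit reg / 8-bit elem → 16 lanes
whilelt: lane j active iff 22+j < 35 → j < 13 → 13 active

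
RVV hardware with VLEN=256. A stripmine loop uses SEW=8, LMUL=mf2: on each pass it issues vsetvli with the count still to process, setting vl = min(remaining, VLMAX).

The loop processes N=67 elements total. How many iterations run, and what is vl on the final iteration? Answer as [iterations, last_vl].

lanes per group: 256·1/2/8 = 16
iterations = ceil(67/16) = 5; final-pass vl = 3

[iterations, last_vl] = [5, 3]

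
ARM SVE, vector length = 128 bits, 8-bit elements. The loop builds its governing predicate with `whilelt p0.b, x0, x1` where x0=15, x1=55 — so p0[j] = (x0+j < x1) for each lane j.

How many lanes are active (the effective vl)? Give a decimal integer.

register lanes = 128/8 = 16
whilelt: lane j active iff 15+j < 55 → j < 40 → 16 active

vl = 16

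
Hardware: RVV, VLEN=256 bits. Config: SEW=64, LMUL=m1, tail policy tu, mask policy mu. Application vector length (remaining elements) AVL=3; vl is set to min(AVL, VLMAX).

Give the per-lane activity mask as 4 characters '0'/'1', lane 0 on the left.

predicate = 1110

VLMAX = VLEN×LMUL/SEW = 256×1/64 = 4
vl = min(AVL, VLMAX) = min(3, 4) = 3
bits (lane 0 leftmost): 1110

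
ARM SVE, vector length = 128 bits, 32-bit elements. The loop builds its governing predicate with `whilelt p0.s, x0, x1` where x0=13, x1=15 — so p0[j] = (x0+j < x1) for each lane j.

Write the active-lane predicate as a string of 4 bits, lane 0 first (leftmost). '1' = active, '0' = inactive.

predicate = 1100

128-bit reg / 32-bit elem → 4 lanes
active while 13+j < 15, i.e. j ∈ [0,2) capped at 4 ⇒ 2
bits (lane 0 leftmost): 1100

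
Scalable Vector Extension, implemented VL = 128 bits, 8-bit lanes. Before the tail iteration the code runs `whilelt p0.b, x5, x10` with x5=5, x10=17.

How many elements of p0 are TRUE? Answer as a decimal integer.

vl = 12

lane count: 128 div 8 = 16
whilelt: lane j active iff 5+j < 17 → j < 12 → 12 active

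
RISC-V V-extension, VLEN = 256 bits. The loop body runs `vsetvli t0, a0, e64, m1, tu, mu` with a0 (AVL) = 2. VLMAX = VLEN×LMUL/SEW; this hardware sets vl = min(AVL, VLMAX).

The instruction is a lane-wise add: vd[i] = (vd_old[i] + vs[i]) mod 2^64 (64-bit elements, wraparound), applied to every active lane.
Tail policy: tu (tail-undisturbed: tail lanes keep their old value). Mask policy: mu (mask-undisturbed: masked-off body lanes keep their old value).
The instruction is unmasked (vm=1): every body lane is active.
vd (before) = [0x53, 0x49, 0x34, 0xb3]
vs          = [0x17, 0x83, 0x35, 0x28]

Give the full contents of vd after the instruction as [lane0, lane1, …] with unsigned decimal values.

VLMAX = (256 × 1) / 64 = 4 lanes
AVL=2 ≤ VLMAX=4, so vl = 2
vd[0] add(0x53,0x17) -> 0x6a
vd[1] add(0x49,0x83) -> 0xcc
vd[2] tail/keep -> 0x34
vd[3] tail/keep -> 0xb3

vd = [106, 204, 52, 179]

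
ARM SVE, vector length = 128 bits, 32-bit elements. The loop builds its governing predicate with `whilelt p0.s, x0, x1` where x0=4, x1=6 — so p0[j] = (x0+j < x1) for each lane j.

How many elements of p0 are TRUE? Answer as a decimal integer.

register lanes = 128/32 = 4
active while 4+j < 6, i.e. j ∈ [0,2) capped at 4 ⇒ 2

vl = 2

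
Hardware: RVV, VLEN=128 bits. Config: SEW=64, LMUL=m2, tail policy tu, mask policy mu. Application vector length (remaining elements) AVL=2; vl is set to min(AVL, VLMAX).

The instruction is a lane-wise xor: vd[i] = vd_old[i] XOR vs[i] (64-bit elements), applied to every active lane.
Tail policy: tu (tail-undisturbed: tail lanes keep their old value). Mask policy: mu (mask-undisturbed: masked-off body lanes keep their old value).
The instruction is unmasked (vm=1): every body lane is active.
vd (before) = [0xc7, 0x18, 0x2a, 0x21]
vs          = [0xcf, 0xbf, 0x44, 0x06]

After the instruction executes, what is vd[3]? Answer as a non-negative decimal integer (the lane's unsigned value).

vd[3] = 33

VLMAX = VLEN×LMUL/SEW = 128×2/64 = 4
AVL=2 ≤ VLMAX=4, so vl = 2
lane  0: xor(0xc7,0xcf) ⇒ 0x08
lane  1: xor(0x18,0xbf) ⇒ 0xa7
lane  2: tail/keep ⇒ 0x2a
lane  3: tail/keep ⇒ 0x21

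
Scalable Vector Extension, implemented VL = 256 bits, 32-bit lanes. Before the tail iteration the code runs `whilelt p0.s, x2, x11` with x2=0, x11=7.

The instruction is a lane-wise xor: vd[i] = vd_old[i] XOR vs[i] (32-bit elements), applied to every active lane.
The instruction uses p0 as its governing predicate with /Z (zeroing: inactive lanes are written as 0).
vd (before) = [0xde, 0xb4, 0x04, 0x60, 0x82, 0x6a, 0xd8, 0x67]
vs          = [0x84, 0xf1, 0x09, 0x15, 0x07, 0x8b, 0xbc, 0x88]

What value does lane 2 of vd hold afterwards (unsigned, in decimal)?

register lanes = 256/32 = 8
p0[j] = (0+j < 7); true for j=0..6 → 7 lanes set
vd[0] xor(0xde,0x84) -> 0x5a
vd[1] xor(0xb4,0xf1) -> 0x45
vd[2] xor(0x04,0x09) -> 0x0d
vd[3] xor(0x60,0x15) -> 0x75
vd[4] xor(0x82,0x07) -> 0x85
vd[5] xor(0x6a,0x8b) -> 0xe1
vd[6] xor(0xd8,0xbc) -> 0x64
vd[7] tail/zero -> 0x00

vd[2] = 13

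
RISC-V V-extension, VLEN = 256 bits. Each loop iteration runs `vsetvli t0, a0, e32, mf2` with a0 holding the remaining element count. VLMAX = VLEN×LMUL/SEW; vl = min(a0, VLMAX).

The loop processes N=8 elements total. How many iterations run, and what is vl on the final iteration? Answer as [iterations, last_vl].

VLMAX = VLEN×LMUL/SEW = 256×1/2/32 = 4
iterations = ceil(8/4) = 2; final-pass vl = 4

[iterations, last_vl] = [2, 4]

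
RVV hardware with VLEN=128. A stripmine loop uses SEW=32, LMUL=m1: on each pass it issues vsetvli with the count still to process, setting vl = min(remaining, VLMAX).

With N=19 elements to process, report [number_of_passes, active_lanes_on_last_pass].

[iterations, last_vl] = [5, 3]

VLMAX = (128 × 1) / 32 = 4 lanes
19 elements at 4/iter → 5 passes, remainder 3 on the last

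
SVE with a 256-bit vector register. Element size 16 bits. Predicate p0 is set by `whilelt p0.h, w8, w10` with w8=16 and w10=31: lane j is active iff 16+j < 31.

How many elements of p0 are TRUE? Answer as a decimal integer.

vl = 15

register lanes = 256/16 = 16
p0[j] = (16+j < 31); true for j=0..14 → 15 lanes set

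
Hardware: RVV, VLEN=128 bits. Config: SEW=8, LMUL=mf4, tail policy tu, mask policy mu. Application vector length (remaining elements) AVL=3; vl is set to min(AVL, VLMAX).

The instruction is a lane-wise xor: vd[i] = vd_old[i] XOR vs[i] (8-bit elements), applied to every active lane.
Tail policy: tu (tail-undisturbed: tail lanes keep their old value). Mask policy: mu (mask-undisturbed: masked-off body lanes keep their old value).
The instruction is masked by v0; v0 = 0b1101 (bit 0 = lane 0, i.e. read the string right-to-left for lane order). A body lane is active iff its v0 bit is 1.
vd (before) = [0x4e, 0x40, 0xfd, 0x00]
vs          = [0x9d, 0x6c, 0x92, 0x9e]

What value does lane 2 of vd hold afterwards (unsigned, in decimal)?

vd[2] = 111

lanes per group: 128·1/4/8 = 4
vl ← min(3, 4) = 3
  i=0: xor(0x4e,0x9d) → 211
  i=1: mask-off/keep → 64
  i=2: xor(0xfd,0x92) → 111
  i=3: tail/keep → 0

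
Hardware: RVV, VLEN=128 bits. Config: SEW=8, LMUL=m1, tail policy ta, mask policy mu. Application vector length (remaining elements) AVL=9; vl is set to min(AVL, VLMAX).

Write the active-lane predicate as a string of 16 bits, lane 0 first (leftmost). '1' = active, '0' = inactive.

predicate = 1111111110000000

VLMAX = VLEN×LMUL/SEW = 128×1/8 = 16
vl = min(AVL, VLMAX) = min(9, 16) = 9
bits (lane 0 leftmost): 1111111110000000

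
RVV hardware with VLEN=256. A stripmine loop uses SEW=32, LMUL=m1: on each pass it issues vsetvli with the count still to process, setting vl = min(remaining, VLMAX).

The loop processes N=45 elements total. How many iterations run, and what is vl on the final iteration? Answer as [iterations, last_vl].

VLMAX = (256 × 1) / 32 = 8 lanes
iterations = ceil(45/8) = 6; final-pass vl = 5

[iterations, last_vl] = [6, 5]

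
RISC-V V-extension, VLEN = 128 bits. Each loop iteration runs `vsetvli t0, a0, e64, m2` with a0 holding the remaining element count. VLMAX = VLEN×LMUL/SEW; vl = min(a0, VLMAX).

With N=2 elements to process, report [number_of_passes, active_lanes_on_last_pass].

VLMAX = (128 × 2) / 64 = 4 lanes
iterations = ceil(2/4) = 1; final-pass vl = 2

[iterations, last_vl] = [1, 2]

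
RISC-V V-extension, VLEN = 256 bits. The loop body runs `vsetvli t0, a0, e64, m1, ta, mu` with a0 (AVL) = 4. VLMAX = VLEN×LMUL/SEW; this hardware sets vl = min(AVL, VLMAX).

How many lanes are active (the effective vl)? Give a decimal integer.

VLMAX = VLEN×LMUL/SEW = 256×1/64 = 4
vl ← min(4, 4) = 4

vl = 4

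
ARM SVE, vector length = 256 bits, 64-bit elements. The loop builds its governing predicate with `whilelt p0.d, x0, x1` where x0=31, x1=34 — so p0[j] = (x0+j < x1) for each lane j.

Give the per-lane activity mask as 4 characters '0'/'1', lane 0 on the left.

predicate = 1110

register lanes = 256/64 = 4
active while 31+j < 34, i.e. j ∈ [0,3) capped at 4 ⇒ 3
bits (lane 0 leftmost): 1110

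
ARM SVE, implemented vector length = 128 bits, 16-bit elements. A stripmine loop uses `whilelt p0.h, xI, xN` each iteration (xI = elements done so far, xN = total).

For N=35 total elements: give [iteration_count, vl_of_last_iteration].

[iterations, last_vl] = [5, 3]

register lanes = 128/16 = 8
35 elements at 8/iter → 5 passes, remainder 3 on the last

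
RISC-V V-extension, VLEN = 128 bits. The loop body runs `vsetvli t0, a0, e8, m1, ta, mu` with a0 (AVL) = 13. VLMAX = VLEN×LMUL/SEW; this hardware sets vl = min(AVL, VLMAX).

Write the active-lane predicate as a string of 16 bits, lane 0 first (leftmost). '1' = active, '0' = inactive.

lanes per group: 128·1/8 = 16
vl = min(AVL, VLMAX) = min(13, 16) = 13
bits (lane 0 leftmost): 1111111111111000

predicate = 1111111111111000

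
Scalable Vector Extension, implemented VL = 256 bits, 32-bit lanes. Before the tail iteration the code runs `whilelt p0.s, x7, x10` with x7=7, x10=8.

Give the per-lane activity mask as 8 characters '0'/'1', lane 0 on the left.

register lanes = 256/32 = 8
active while 7+j < 8, i.e. j ∈ [0,1) capped at 8 ⇒ 1
bits (lane 0 leftmost): 10000000

predicate = 10000000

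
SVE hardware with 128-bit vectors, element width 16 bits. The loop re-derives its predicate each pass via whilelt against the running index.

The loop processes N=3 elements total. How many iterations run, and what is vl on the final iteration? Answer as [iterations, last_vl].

register lanes = 128/16 = 8
iterations = ceil(3/8) = 1; final-pass vl = 3

[iterations, last_vl] = [1, 3]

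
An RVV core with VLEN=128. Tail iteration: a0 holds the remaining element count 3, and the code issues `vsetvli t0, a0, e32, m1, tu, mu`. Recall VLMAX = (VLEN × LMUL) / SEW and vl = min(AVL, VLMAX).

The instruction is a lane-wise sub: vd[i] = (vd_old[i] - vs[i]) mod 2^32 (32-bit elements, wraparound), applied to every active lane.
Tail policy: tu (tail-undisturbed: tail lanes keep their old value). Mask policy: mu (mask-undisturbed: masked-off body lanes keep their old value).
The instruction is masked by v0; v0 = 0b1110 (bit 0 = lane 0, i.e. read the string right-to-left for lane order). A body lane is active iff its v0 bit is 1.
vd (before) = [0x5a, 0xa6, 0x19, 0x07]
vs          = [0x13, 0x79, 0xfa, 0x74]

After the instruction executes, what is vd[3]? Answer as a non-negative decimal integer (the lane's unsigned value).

vd[3] = 7

lanes per group: 128·1/32 = 4
vl = min(AVL, VLMAX) = min(3, 4) = 3
vd[0] mask-off/keep -> 0x5a
vd[1] sub(0xa6,0x79) -> 0x2d
vd[2] sub(0x19,0xfa) -> 0xffffff1f
vd[3] tail/keep -> 0x07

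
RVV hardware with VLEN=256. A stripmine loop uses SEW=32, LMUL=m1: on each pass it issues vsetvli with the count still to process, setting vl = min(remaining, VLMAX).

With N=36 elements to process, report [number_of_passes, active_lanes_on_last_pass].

[iterations, last_vl] = [5, 4]

lanes per group: 256·1/32 = 8
N=36: ⌈36/8⌉ = 5 iters; last vl = 36 − 4×8 = 4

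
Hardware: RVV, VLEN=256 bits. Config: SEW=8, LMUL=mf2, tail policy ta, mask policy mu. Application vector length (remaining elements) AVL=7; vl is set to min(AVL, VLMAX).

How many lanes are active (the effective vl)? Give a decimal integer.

vl = 7

lanes per group: 256·1/2/8 = 16
AVL=7 ≤ VLMAX=16, so vl = 7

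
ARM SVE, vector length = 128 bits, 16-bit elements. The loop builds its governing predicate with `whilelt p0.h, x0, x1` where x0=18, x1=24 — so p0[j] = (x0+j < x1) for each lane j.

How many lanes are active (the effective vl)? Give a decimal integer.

vl = 6

register lanes = 128/16 = 8
whilelt: lane j active iff 18+j < 24 → j < 6 → 6 active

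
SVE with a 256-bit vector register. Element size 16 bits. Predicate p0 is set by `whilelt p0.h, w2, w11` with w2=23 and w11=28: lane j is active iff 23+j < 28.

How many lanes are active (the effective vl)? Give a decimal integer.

vl = 5

lane count: 256 div 16 = 16
active while 23+j < 28, i.e. j ∈ [0,5) capped at 16 ⇒ 5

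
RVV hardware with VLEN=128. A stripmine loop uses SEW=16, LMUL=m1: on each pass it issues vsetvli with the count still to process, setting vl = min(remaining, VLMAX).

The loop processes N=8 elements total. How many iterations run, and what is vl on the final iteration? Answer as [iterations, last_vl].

VLMAX = (128 × 1) / 16 = 8 lanes
N=8: ⌈8/8⌉ = 1 iters; last vl = 8 − 0×8 = 8

[iterations, last_vl] = [1, 8]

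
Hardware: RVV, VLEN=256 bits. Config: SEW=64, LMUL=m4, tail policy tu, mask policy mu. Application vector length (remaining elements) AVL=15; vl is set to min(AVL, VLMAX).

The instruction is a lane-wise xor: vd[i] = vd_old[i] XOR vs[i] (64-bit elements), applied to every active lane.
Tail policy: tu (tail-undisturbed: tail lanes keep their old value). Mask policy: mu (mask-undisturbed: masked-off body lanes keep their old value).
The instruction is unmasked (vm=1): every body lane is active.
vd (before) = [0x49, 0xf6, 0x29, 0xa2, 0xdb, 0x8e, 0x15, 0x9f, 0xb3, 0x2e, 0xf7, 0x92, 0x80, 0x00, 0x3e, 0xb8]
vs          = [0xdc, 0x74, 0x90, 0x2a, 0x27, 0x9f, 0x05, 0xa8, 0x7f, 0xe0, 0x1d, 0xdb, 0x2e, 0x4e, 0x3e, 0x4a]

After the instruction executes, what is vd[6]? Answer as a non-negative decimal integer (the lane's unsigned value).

VLMAX = (256 × 4) / 64 = 16 lanes
vl = min(AVL, VLMAX) = min(15, 16) = 15
lane  0: xor(0x49,0xdc) ⇒ 0x95
lane  1: xor(0xf6,0x74) ⇒ 0x82
lane  2: xor(0x29,0x90) ⇒ 0xb9
lane  3: xor(0xa2,0x2a) ⇒ 0x88
lane  4: xor(0xdb,0x27) ⇒ 0xfc
lane  5: xor(0x8e,0x9f) ⇒ 0x11
lane  6: xor(0x15,0x05) ⇒ 0x10
lane  7: xor(0x9f,0xa8) ⇒ 0x37
lane  8: xor(0xb3,0x7f) ⇒ 0xcc
lane  9: xor(0x2e,0xe0) ⇒ 0xce
lane 10: xor(0xf7,0x1d) ⇒ 0xea
lane 11: xor(0x92,0xdb) ⇒ 0x49
lane 12: xor(0x80,0x2e) ⇒ 0xae
lane 13: xor(0x00,0x4e) ⇒ 0x4e
lane 14: xor(0x3e,0x3e) ⇒ 0x00
lane 15: tail/keep ⇒ 0xb8

vd[6] = 16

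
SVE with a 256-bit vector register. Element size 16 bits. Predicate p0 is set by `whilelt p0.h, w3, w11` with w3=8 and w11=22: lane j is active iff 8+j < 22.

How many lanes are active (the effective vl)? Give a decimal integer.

vl = 14

lane count: 256 div 16 = 16
whilelt: lane j active iff 8+j < 22 → j < 14 → 14 active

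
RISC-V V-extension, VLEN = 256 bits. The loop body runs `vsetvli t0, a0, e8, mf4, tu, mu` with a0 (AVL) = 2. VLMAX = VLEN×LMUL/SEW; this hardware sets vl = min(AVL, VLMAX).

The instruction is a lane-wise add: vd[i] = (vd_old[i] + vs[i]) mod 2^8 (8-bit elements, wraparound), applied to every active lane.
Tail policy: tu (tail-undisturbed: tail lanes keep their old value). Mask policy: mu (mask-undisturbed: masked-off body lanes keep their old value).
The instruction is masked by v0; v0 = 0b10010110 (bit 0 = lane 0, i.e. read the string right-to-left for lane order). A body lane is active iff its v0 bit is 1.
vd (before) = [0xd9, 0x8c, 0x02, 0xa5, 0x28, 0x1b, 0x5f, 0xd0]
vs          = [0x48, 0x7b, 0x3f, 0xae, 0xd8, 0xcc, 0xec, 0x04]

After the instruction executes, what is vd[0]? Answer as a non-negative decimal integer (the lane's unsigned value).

VLMAX = (256 × 1/4) / 8 = 8 lanes
vl = min(AVL, VLMAX) = min(2, 8) = 2
lane  0: mask-off/keep ⇒ 0xd9
lane  1: add(0x8c,0x7b) ⇒ 0x07
lane  2: tail/keep ⇒ 0x02
lane  3: tail/keep ⇒ 0xa5
lane  4: tail/keep ⇒ 0x28
lane  5: tail/keep ⇒ 0x1b
lane  6: tail/keep ⇒ 0x5f
lane  7: tail/keep ⇒ 0xd0

vd[0] = 217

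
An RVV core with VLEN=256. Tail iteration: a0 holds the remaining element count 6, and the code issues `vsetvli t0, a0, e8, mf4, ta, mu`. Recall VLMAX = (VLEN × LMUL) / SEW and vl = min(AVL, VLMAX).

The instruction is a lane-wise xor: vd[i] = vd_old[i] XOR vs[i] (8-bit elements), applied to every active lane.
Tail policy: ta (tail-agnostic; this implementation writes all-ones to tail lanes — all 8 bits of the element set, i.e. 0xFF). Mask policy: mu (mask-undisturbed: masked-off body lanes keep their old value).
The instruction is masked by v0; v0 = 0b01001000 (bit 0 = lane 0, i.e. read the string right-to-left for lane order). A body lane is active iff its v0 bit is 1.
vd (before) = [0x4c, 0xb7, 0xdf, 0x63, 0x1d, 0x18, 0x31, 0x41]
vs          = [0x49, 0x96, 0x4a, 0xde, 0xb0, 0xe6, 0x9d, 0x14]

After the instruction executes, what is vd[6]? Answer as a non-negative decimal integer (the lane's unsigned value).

VLMAX = VLEN×LMUL/SEW = 256×1/4/8 = 8
AVL=6 ≤ VLMAX=8, so vl = 6
[0] mask-off/keep = 0x4c
[1] mask-off/keep = 0xb7
[2] mask-off/keep = 0xdf
[3] xor(0x63,0xde) = 0xbd
[4] mask-off/keep = 0x1d
[5] mask-off/keep = 0x18
[6] tail/ones = 0xff
[7] tail/ones = 0xff

vd[6] = 255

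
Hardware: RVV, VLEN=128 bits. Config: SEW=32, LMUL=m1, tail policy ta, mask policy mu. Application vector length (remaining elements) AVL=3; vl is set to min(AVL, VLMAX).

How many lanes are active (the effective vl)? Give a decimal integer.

vl = 3

VLMAX = (128 × 1) / 32 = 4 lanes
AVL=3 ≤ VLMAX=4, so vl = 3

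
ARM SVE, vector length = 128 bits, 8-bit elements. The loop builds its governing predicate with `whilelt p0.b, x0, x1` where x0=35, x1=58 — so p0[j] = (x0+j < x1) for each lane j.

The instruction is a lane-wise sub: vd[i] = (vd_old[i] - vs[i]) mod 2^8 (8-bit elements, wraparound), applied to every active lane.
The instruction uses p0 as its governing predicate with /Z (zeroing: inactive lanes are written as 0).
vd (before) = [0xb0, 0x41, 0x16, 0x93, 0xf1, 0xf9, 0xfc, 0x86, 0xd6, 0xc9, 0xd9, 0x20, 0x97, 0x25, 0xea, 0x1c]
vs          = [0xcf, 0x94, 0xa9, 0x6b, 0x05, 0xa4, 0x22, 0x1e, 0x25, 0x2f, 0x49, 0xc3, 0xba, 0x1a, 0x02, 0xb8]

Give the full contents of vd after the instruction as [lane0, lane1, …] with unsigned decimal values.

vd = [225, 173, 109, 40, 236, 85, 218, 104, 177, 154, 144, 93, 221, 11, 232, 100]

128-bit reg / 8-bit elem → 16 lanes
active while 35+j < 58, i.e. j ∈ [0,23) capped at 16 ⇒ 16
  i=0: sub(0xb0,0xcf) → 225
  i=1: sub(0x41,0x94) → 173
  i=2: sub(0x16,0xa9) → 109
  i=3: sub(0x93,0x6b) → 40
  i=4: sub(0xf1,0x05) → 236
  i=5: sub(0xf9,0xa4) → 85
  i=6: sub(0xfc,0x22) → 218
  i=7: sub(0x86,0x1e) → 104
  i=8: sub(0xd6,0x25) → 177
  i=9: sub(0xc9,0x2f) → 154
  i=10: sub(0xd9,0x49) → 144
  i=11: sub(0x20,0xc3) → 93
  i=12: sub(0x97,0xba) → 221
  i=13: sub(0x25,0x1a) → 11
  i=14: sub(0xea,0x02) → 232
  i=15: sub(0x1c,0xb8) → 100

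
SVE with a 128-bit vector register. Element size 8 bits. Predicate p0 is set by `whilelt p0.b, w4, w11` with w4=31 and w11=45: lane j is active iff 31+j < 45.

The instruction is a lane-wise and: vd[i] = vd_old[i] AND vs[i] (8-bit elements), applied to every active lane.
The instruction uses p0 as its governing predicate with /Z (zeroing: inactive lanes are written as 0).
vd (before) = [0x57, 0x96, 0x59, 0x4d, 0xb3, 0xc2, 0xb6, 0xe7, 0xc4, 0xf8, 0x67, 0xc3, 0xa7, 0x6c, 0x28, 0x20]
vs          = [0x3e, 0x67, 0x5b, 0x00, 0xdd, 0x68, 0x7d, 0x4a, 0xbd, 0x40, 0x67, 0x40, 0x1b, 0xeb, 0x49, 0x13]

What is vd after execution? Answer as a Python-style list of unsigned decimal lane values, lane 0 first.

lane count: 128 div 8 = 16
whilelt: lane j active iff 31+j < 45 → j < 14 → 14 active
vd[0] and(0x57,0x3e) -> 0x16
vd[1] and(0x96,0x67) -> 0x06
vd[2] and(0x59,0x5b) -> 0x59
vd[3] and(0x4d,0x00) -> 0x00
vd[4] and(0xb3,0xdd) -> 0x91
vd[5] and(0xc2,0x68) -> 0x40
vd[6] and(0xb6,0x7d) -> 0x34
vd[7] and(0xe7,0x4a) -> 0x42
vd[8] and(0xc4,0xbd) -> 0x84
vd[9] and(0xf8,0x40) -> 0x40
vd[10] and(0x67,0x67) -> 0x67
vd[11] and(0xc3,0x40) -> 0x40
vd[12] and(0xa7,0x1b) -> 0x03
vd[13] and(0x6c,0xeb) -> 0x68
vd[14] tail/zero -> 0x00
vd[15] tail/zero -> 0x00

vd = [22, 6, 89, 0, 145, 64, 52, 66, 132, 64, 103, 64, 3, 104, 0, 0]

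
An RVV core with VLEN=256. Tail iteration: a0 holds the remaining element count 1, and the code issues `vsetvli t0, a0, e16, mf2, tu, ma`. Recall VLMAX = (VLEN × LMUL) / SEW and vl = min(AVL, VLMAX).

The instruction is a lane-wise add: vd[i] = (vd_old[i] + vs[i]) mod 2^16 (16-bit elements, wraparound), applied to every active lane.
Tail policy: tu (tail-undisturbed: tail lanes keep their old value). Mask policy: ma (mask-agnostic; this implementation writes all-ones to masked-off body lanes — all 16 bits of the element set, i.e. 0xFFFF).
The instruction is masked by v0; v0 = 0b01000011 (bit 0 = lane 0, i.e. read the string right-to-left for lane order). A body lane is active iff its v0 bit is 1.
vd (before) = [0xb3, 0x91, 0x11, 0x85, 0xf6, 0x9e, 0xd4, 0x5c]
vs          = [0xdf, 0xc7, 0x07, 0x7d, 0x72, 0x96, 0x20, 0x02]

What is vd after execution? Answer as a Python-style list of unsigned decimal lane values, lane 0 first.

lanes per group: 256·1/2/16 = 8
AVL=1 ≤ VLMAX=8, so vl = 1
  i=0: add(0xb3,0xdf) → 402
  i=1: tail/keep → 145
  i=2: tail/keep → 17
  i=3: tail/keep → 133
  i=4: tail/keep → 246
  i=5: tail/keep → 158
  i=6: tail/keep → 212
  i=7: tail/keep → 92

vd = [402, 145, 17, 133, 246, 158, 212, 92]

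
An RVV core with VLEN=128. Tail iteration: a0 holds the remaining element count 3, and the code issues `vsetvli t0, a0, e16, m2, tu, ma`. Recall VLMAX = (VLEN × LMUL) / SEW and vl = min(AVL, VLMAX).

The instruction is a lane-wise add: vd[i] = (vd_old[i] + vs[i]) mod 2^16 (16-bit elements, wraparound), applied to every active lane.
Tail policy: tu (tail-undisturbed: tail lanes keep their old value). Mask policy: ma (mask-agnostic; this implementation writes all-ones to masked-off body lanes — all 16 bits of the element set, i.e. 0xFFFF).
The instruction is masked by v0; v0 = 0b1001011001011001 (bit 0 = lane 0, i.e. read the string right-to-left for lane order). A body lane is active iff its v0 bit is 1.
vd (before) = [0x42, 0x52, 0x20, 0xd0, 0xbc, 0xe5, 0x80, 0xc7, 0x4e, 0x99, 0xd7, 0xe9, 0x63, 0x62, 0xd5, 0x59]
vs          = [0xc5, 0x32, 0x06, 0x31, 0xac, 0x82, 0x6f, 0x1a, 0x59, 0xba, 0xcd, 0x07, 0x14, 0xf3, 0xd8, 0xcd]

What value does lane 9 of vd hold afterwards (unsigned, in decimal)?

vd[9] = 153

lanes per group: 128·2/16 = 16
AVL=3 ≤ VLMAX=16, so vl = 3
vd[0] add(0x42,0xc5) -> 0x107
vd[1] mask-off/ones -> 0xffff
vd[2] mask-off/ones -> 0xffff
vd[3] tail/keep -> 0xd0
vd[4] tail/keep -> 0xbc
vd[5] tail/keep -> 0xe5
vd[6] tail/keep -> 0x80
vd[7] tail/keep -> 0xc7
vd[8] tail/keep -> 0x4e
vd[9] tail/keep -> 0x99
vd[10] tail/keep -> 0xd7
vd[11] tail/keep -> 0xe9
vd[12] tail/keep -> 0x63
vd[13] tail/keep -> 0x62
vd[14] tail/keep -> 0xd5
vd[15] tail/keep -> 0x59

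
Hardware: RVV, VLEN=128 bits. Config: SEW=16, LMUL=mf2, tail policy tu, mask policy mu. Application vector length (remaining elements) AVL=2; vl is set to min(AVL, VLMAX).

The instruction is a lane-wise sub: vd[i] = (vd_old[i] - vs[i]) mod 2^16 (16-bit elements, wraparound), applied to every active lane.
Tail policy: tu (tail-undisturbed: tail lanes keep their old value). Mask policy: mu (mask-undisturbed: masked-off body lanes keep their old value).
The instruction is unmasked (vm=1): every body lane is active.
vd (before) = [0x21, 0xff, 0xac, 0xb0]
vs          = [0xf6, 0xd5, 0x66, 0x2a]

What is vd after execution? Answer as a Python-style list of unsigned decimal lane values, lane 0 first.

VLMAX = (128 × 1/2) / 16 = 4 lanes
vl ← min(2, 4) = 2
[0] sub(0x21,0xf6) = 0xff2b
[1] sub(0xff,0xd5) = 0x2a
[2] tail/keep = 0xac
[3] tail/keep = 0xb0

vd = [65323, 42, 172, 176]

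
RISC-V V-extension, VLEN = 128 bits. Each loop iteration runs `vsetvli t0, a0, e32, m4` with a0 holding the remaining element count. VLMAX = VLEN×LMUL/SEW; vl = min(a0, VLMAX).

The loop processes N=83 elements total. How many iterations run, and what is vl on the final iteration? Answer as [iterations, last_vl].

[iterations, last_vl] = [6, 3]

VLMAX = VLEN×LMUL/SEW = 128×4/32 = 16
N=83: ⌈83/16⌉ = 6 iters; last vl = 83 − 5×16 = 3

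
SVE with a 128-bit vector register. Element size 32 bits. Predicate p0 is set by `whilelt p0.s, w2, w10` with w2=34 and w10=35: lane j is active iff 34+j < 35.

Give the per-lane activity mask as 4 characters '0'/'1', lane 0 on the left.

register lanes = 128/32 = 4
p0[j] = (34+j < 35); true for j=0..0 → 1 lanes set
bits (lane 0 leftmost): 1000

predicate = 1000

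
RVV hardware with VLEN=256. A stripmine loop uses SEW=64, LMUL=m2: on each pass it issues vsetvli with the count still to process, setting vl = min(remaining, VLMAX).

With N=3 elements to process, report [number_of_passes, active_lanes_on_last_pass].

[iterations, last_vl] = [1, 3]

VLMAX = VLEN×LMUL/SEW = 256×2/64 = 8
3 elements at 8/iter → 1 passes, remainder 3 on the last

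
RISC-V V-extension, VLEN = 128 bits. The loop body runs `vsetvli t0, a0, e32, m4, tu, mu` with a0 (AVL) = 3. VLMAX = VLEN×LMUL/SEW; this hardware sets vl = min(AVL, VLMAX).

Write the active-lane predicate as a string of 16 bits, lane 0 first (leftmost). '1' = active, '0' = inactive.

predicate = 1110000000000000

VLMAX = VLEN×LMUL/SEW = 128×4/32 = 16
vl = min(AVL, VLMAX) = min(3, 16) = 3
bits (lane 0 leftmost): 1110000000000000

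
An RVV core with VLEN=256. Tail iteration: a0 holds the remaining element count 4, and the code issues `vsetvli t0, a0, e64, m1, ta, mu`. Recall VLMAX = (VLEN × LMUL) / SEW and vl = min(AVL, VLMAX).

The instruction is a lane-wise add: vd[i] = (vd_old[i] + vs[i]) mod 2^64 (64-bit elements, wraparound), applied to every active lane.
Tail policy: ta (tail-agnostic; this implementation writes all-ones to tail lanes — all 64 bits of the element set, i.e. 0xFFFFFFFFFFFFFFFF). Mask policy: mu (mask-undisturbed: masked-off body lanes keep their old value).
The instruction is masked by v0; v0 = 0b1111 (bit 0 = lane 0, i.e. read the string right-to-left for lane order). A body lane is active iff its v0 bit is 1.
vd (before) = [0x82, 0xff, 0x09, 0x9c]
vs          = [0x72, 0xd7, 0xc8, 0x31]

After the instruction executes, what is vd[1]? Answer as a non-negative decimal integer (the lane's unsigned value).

vd[1] = 470

VLMAX = VLEN×LMUL/SEW = 256×1/64 = 4
vl ← min(4, 4) = 4
lane  0: add(0x82,0x72) ⇒ 0xf4
lane  1: add(0xff,0xd7) ⇒ 0x1d6
lane  2: add(0x09,0xc8) ⇒ 0xd1
lane  3: add(0x9c,0x31) ⇒ 0xcd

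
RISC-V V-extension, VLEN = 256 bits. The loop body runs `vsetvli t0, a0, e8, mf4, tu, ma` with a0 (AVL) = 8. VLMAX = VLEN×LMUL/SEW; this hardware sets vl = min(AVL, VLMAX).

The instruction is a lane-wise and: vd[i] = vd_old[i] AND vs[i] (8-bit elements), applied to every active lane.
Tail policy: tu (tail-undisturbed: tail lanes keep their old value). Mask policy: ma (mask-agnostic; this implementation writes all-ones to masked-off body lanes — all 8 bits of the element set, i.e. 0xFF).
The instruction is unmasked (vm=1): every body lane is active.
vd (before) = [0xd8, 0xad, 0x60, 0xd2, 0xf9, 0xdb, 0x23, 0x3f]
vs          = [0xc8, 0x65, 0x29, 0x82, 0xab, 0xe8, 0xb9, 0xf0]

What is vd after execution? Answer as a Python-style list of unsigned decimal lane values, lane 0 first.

vd = [200, 37, 32, 130, 169, 200, 33, 48]

VLMAX = (256 × 1/4) / 8 = 8 lanes
AVL=8 ≤ VLMAX=8, so vl = 8
  i=0: and(0xd8,0xc8) → 200
  i=1: and(0xad,0x65) → 37
  i=2: and(0x60,0x29) → 32
  i=3: and(0xd2,0x82) → 130
  i=4: and(0xf9,0xab) → 169
  i=5: and(0xdb,0xe8) → 200
  i=6: and(0x23,0xb9) → 33
  i=7: and(0x3f,0xf0) → 48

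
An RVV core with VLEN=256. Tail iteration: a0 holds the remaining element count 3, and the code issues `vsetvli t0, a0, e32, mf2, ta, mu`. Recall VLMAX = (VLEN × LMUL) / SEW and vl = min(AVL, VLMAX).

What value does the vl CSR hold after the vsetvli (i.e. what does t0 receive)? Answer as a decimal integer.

vl = 3

VLMAX = (256 × 1/2) / 32 = 4 lanes
vl = min(AVL, VLMAX) = min(3, 4) = 3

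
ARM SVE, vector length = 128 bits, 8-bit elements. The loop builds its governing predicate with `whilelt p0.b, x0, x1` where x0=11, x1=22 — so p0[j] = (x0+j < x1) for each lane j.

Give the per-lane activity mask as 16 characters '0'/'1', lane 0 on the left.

predicate = 1111111111100000

lane count: 128 div 8 = 16
active while 11+j < 22, i.e. j ∈ [0,11) capped at 16 ⇒ 11
bits (lane 0 leftmost): 1111111111100000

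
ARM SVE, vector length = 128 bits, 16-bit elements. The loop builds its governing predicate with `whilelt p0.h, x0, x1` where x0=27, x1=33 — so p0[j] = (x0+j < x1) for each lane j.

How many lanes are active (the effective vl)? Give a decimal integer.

vl = 6

register lanes = 128/16 = 8
active while 27+j < 33, i.e. j ∈ [0,6) capped at 8 ⇒ 6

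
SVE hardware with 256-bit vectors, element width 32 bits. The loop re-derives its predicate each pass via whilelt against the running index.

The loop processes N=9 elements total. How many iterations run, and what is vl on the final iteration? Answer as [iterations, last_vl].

register lanes = 256/32 = 8
9 elements at 8/iter → 2 passes, remainder 1 on the last

[iterations, last_vl] = [2, 1]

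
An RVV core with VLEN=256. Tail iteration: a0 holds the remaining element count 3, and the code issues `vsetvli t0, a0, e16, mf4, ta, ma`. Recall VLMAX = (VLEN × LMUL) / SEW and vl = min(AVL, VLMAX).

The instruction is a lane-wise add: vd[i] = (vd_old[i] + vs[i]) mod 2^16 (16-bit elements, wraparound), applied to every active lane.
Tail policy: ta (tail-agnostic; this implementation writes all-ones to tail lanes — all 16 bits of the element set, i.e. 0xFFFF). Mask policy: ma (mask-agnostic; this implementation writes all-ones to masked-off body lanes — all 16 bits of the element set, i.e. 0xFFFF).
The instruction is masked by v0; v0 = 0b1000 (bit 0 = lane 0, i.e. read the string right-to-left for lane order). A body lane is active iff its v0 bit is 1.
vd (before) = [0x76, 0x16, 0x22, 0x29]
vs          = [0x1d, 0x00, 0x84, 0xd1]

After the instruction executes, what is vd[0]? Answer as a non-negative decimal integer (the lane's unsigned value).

VLMAX = VLEN×LMUL/SEW = 256×1/4/16 = 4
vl = min(AVL, VLMAX) = min(3, 4) = 3
[0] mask-off/ones = 0xffff
[1] mask-off/ones = 0xffff
[2] mask-off/ones = 0xffff
[3] tail/ones = 0xffff

vd[0] = 65535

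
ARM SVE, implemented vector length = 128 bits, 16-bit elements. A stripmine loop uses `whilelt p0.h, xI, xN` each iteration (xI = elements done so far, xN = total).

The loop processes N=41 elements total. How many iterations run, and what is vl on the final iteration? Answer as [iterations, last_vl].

[iterations, last_vl] = [6, 1]

register lanes = 128/16 = 8
41 elements at 8/iter → 6 passes, remainder 1 on the last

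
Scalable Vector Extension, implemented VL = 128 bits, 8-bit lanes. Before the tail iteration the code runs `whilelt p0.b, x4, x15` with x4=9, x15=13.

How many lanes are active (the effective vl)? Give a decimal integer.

vl = 4

lane count: 128 div 8 = 16
whilelt: lane j active iff 9+j < 13 → j < 4 → 4 active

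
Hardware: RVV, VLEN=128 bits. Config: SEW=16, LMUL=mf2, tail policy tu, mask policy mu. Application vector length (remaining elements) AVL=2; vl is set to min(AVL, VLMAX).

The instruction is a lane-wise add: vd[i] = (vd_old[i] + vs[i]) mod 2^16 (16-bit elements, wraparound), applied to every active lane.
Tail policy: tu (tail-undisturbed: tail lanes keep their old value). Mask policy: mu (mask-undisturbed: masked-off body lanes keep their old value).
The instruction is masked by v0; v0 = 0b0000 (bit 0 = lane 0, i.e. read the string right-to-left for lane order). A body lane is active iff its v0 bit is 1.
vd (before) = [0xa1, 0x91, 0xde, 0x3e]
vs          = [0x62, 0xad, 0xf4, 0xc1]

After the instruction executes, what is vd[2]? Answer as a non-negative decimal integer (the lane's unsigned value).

lanes per group: 128·1/2/16 = 4
AVL=2 ≤ VLMAX=4, so vl = 2
lane  0: mask-off/keep ⇒ 0xa1
lane  1: mask-off/keep ⇒ 0x91
lane  2: tail/keep ⇒ 0xde
lane  3: tail/keep ⇒ 0x3e

vd[2] = 222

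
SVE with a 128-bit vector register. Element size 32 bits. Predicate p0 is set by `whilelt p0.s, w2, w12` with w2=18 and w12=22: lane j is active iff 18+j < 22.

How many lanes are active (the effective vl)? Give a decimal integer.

lane count: 128 div 32 = 4
p0[j] = (18+j < 22); true for j=0..3 → 4 lanes set

vl = 4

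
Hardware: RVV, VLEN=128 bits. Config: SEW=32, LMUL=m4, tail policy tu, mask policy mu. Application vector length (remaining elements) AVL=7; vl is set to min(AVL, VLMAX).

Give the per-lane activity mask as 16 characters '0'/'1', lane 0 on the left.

predicate = 1111111000000000

lanes per group: 128·4/32 = 16
vl = min(AVL, VLMAX) = min(7, 16) = 7
bits (lane 0 leftmost): 1111111000000000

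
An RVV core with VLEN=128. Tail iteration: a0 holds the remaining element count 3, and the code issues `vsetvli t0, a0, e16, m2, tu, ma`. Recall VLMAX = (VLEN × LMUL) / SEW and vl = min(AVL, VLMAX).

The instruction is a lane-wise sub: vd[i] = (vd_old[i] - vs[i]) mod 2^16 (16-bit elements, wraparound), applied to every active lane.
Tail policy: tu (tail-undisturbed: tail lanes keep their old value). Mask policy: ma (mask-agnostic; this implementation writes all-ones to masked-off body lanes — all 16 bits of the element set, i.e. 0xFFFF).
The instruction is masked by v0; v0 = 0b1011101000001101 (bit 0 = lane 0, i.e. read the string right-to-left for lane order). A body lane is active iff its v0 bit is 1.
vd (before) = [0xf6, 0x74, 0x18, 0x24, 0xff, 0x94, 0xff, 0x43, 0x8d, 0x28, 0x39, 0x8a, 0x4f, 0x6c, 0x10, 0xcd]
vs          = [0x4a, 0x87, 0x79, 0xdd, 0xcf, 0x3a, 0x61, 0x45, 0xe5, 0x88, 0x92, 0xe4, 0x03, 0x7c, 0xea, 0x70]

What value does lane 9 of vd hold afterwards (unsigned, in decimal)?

vd[9] = 40

VLMAX = (128 × 2) / 16 = 16 lanes
vl = min(AVL, VLMAX) = min(3, 16) = 3
lane  0: sub(0xf6,0x4a) ⇒ 0xac
lane  1: mask-off/ones ⇒ 0xffff
lane  2: sub(0x18,0x79) ⇒ 0xff9f
lane  3: tail/keep ⇒ 0x24
lane  4: tail/keep ⇒ 0xff
lane  5: tail/keep ⇒ 0x94
lane  6: tail/keep ⇒ 0xff
lane  7: tail/keep ⇒ 0x43
lane  8: tail/keep ⇒ 0x8d
lane  9: tail/keep ⇒ 0x28
lane 10: tail/keep ⇒ 0x39
lane 11: tail/keep ⇒ 0x8a
lane 12: tail/keep ⇒ 0x4f
lane 13: tail/keep ⇒ 0x6c
lane 14: tail/keep ⇒ 0x10
lane 15: tail/keep ⇒ 0xcd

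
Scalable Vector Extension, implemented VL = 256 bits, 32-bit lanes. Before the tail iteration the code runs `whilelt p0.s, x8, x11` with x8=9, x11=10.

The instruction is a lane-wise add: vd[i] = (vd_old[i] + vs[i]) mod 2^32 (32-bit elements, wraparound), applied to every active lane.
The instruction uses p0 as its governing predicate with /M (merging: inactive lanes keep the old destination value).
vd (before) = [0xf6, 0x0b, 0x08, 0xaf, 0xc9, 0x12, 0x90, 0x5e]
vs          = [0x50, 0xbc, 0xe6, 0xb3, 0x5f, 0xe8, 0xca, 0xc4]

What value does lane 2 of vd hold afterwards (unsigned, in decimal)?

256-bit reg / 32-bit elem → 8 lanes
p0[j] = (9+j < 10); true for j=0..0 → 1 lanes set
[0] add(0xf6,0x50) = 0x146
[1] tail/keep = 0x0b
[2] tail/keep = 0x08
[3] tail/keep = 0xaf
[4] tail/keep = 0xc9
[5] tail/keep = 0x12
[6] tail/keep = 0x90
[7] tail/keep = 0x5e

vd[2] = 8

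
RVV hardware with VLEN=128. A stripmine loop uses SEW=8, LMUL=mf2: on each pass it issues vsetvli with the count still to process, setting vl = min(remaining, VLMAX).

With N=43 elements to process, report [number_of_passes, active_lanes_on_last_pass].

[iterations, last_vl] = [6, 3]

VLMAX = VLEN×LMUL/SEW = 128×1/2/8 = 8
N=43: ⌈43/8⌉ = 6 iters; last vl = 43 − 5×8 = 3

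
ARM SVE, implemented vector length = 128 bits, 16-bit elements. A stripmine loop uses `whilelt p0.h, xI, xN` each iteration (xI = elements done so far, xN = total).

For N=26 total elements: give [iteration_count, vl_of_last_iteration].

register lanes = 128/16 = 8
iterations = ceil(26/8) = 4; final-pass vl = 2

[iterations, last_vl] = [4, 2]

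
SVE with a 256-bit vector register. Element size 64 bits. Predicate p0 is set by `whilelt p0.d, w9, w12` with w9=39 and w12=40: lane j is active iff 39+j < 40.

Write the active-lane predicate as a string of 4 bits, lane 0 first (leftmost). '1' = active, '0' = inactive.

register lanes = 256/64 = 4
whilelt: lane j active iff 39+j < 40 → j < 1 → 1 active
bits (lane 0 leftmost): 1000

predicate = 1000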